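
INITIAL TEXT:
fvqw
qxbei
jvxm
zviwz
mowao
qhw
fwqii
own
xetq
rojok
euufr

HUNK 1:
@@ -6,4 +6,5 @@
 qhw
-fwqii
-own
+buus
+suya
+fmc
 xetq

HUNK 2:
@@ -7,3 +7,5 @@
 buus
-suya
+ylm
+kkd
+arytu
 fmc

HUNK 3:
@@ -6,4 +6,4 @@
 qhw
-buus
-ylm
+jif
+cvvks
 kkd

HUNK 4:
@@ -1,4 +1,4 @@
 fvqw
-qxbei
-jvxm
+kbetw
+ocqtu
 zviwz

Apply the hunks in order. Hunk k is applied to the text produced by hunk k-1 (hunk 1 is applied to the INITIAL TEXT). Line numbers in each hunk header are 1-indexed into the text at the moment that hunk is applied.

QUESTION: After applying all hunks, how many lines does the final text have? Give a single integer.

Answer: 14

Derivation:
Hunk 1: at line 6 remove [fwqii,own] add [buus,suya,fmc] -> 12 lines: fvqw qxbei jvxm zviwz mowao qhw buus suya fmc xetq rojok euufr
Hunk 2: at line 7 remove [suya] add [ylm,kkd,arytu] -> 14 lines: fvqw qxbei jvxm zviwz mowao qhw buus ylm kkd arytu fmc xetq rojok euufr
Hunk 3: at line 6 remove [buus,ylm] add [jif,cvvks] -> 14 lines: fvqw qxbei jvxm zviwz mowao qhw jif cvvks kkd arytu fmc xetq rojok euufr
Hunk 4: at line 1 remove [qxbei,jvxm] add [kbetw,ocqtu] -> 14 lines: fvqw kbetw ocqtu zviwz mowao qhw jif cvvks kkd arytu fmc xetq rojok euufr
Final line count: 14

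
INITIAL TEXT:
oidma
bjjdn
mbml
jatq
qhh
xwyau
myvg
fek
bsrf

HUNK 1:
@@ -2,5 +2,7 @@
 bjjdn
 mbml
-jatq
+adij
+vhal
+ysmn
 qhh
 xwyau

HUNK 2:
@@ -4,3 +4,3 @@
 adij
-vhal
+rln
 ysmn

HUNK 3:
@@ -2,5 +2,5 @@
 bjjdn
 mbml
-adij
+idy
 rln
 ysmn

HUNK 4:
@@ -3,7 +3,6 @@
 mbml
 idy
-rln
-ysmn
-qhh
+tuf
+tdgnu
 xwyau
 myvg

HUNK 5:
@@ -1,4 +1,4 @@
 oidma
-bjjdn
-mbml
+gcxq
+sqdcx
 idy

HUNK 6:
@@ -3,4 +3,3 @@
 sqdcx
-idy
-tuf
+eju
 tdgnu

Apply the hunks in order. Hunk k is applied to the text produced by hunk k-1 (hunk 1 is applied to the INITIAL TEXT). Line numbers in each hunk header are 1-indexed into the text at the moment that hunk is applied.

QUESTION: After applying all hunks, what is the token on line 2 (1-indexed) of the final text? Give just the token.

Answer: gcxq

Derivation:
Hunk 1: at line 2 remove [jatq] add [adij,vhal,ysmn] -> 11 lines: oidma bjjdn mbml adij vhal ysmn qhh xwyau myvg fek bsrf
Hunk 2: at line 4 remove [vhal] add [rln] -> 11 lines: oidma bjjdn mbml adij rln ysmn qhh xwyau myvg fek bsrf
Hunk 3: at line 2 remove [adij] add [idy] -> 11 lines: oidma bjjdn mbml idy rln ysmn qhh xwyau myvg fek bsrf
Hunk 4: at line 3 remove [rln,ysmn,qhh] add [tuf,tdgnu] -> 10 lines: oidma bjjdn mbml idy tuf tdgnu xwyau myvg fek bsrf
Hunk 5: at line 1 remove [bjjdn,mbml] add [gcxq,sqdcx] -> 10 lines: oidma gcxq sqdcx idy tuf tdgnu xwyau myvg fek bsrf
Hunk 6: at line 3 remove [idy,tuf] add [eju] -> 9 lines: oidma gcxq sqdcx eju tdgnu xwyau myvg fek bsrf
Final line 2: gcxq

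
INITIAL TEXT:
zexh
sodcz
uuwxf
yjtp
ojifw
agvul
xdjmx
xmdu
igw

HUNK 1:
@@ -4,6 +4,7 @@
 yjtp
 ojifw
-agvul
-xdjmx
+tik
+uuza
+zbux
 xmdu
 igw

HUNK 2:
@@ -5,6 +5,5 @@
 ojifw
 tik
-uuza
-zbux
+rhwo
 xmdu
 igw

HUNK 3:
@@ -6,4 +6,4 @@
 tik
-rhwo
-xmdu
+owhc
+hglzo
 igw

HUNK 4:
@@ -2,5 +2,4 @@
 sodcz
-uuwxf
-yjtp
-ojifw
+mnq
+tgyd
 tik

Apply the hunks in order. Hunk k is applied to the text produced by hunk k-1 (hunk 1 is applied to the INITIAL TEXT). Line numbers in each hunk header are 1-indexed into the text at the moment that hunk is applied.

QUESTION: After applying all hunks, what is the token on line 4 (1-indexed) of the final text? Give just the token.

Answer: tgyd

Derivation:
Hunk 1: at line 4 remove [agvul,xdjmx] add [tik,uuza,zbux] -> 10 lines: zexh sodcz uuwxf yjtp ojifw tik uuza zbux xmdu igw
Hunk 2: at line 5 remove [uuza,zbux] add [rhwo] -> 9 lines: zexh sodcz uuwxf yjtp ojifw tik rhwo xmdu igw
Hunk 3: at line 6 remove [rhwo,xmdu] add [owhc,hglzo] -> 9 lines: zexh sodcz uuwxf yjtp ojifw tik owhc hglzo igw
Hunk 4: at line 2 remove [uuwxf,yjtp,ojifw] add [mnq,tgyd] -> 8 lines: zexh sodcz mnq tgyd tik owhc hglzo igw
Final line 4: tgyd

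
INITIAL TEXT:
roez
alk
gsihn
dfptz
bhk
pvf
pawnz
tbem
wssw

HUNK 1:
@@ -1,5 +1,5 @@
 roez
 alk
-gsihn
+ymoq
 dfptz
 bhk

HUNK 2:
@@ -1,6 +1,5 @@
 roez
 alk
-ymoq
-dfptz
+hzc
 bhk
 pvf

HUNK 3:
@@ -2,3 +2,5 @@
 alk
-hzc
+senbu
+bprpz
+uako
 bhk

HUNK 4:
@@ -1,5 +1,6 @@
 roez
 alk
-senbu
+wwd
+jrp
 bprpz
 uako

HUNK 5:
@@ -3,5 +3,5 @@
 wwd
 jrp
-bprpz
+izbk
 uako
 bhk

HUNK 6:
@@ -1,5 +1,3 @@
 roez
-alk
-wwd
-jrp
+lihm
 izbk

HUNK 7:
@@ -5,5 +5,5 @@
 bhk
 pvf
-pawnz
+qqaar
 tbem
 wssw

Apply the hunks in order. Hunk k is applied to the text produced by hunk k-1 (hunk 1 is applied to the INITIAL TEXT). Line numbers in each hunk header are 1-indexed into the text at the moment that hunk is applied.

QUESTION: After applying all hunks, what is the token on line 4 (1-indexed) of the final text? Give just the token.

Hunk 1: at line 1 remove [gsihn] add [ymoq] -> 9 lines: roez alk ymoq dfptz bhk pvf pawnz tbem wssw
Hunk 2: at line 1 remove [ymoq,dfptz] add [hzc] -> 8 lines: roez alk hzc bhk pvf pawnz tbem wssw
Hunk 3: at line 2 remove [hzc] add [senbu,bprpz,uako] -> 10 lines: roez alk senbu bprpz uako bhk pvf pawnz tbem wssw
Hunk 4: at line 1 remove [senbu] add [wwd,jrp] -> 11 lines: roez alk wwd jrp bprpz uako bhk pvf pawnz tbem wssw
Hunk 5: at line 3 remove [bprpz] add [izbk] -> 11 lines: roez alk wwd jrp izbk uako bhk pvf pawnz tbem wssw
Hunk 6: at line 1 remove [alk,wwd,jrp] add [lihm] -> 9 lines: roez lihm izbk uako bhk pvf pawnz tbem wssw
Hunk 7: at line 5 remove [pawnz] add [qqaar] -> 9 lines: roez lihm izbk uako bhk pvf qqaar tbem wssw
Final line 4: uako

Answer: uako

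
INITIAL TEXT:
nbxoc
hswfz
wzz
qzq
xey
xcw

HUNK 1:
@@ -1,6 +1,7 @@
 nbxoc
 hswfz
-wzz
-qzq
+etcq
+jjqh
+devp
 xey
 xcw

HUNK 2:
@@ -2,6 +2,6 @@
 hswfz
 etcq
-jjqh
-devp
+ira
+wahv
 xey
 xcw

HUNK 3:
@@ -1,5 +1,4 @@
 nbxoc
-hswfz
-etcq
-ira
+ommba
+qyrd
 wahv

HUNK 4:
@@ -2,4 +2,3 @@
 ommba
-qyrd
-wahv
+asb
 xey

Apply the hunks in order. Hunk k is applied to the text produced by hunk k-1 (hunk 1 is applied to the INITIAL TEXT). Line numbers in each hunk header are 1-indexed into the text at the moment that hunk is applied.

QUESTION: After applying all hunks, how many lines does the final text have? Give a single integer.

Hunk 1: at line 1 remove [wzz,qzq] add [etcq,jjqh,devp] -> 7 lines: nbxoc hswfz etcq jjqh devp xey xcw
Hunk 2: at line 2 remove [jjqh,devp] add [ira,wahv] -> 7 lines: nbxoc hswfz etcq ira wahv xey xcw
Hunk 3: at line 1 remove [hswfz,etcq,ira] add [ommba,qyrd] -> 6 lines: nbxoc ommba qyrd wahv xey xcw
Hunk 4: at line 2 remove [qyrd,wahv] add [asb] -> 5 lines: nbxoc ommba asb xey xcw
Final line count: 5

Answer: 5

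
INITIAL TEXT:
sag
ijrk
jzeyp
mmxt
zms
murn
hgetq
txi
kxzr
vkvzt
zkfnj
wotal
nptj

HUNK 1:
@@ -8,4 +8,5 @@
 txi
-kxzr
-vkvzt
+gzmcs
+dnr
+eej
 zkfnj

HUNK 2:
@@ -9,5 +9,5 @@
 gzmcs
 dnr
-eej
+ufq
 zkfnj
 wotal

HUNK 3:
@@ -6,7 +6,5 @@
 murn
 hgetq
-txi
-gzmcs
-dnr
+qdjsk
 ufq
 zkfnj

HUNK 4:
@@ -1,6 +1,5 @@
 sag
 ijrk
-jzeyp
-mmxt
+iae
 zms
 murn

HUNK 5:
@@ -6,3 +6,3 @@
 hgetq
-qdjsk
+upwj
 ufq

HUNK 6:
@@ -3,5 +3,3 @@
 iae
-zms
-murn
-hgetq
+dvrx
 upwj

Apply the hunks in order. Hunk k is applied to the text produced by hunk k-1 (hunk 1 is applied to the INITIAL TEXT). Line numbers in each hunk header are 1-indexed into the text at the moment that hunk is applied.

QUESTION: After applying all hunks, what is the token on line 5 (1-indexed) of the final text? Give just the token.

Answer: upwj

Derivation:
Hunk 1: at line 8 remove [kxzr,vkvzt] add [gzmcs,dnr,eej] -> 14 lines: sag ijrk jzeyp mmxt zms murn hgetq txi gzmcs dnr eej zkfnj wotal nptj
Hunk 2: at line 9 remove [eej] add [ufq] -> 14 lines: sag ijrk jzeyp mmxt zms murn hgetq txi gzmcs dnr ufq zkfnj wotal nptj
Hunk 3: at line 6 remove [txi,gzmcs,dnr] add [qdjsk] -> 12 lines: sag ijrk jzeyp mmxt zms murn hgetq qdjsk ufq zkfnj wotal nptj
Hunk 4: at line 1 remove [jzeyp,mmxt] add [iae] -> 11 lines: sag ijrk iae zms murn hgetq qdjsk ufq zkfnj wotal nptj
Hunk 5: at line 6 remove [qdjsk] add [upwj] -> 11 lines: sag ijrk iae zms murn hgetq upwj ufq zkfnj wotal nptj
Hunk 6: at line 3 remove [zms,murn,hgetq] add [dvrx] -> 9 lines: sag ijrk iae dvrx upwj ufq zkfnj wotal nptj
Final line 5: upwj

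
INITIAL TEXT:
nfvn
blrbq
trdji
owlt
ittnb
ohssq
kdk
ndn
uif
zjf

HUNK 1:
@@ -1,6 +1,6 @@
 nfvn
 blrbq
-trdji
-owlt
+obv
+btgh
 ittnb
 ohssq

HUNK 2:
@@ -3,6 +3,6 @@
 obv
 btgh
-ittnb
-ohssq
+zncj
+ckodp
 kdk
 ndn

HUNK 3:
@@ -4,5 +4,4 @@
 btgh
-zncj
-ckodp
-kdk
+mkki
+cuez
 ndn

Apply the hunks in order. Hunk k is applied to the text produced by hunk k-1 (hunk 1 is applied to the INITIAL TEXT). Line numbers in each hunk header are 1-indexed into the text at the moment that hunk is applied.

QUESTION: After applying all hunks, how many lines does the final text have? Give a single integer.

Answer: 9

Derivation:
Hunk 1: at line 1 remove [trdji,owlt] add [obv,btgh] -> 10 lines: nfvn blrbq obv btgh ittnb ohssq kdk ndn uif zjf
Hunk 2: at line 3 remove [ittnb,ohssq] add [zncj,ckodp] -> 10 lines: nfvn blrbq obv btgh zncj ckodp kdk ndn uif zjf
Hunk 3: at line 4 remove [zncj,ckodp,kdk] add [mkki,cuez] -> 9 lines: nfvn blrbq obv btgh mkki cuez ndn uif zjf
Final line count: 9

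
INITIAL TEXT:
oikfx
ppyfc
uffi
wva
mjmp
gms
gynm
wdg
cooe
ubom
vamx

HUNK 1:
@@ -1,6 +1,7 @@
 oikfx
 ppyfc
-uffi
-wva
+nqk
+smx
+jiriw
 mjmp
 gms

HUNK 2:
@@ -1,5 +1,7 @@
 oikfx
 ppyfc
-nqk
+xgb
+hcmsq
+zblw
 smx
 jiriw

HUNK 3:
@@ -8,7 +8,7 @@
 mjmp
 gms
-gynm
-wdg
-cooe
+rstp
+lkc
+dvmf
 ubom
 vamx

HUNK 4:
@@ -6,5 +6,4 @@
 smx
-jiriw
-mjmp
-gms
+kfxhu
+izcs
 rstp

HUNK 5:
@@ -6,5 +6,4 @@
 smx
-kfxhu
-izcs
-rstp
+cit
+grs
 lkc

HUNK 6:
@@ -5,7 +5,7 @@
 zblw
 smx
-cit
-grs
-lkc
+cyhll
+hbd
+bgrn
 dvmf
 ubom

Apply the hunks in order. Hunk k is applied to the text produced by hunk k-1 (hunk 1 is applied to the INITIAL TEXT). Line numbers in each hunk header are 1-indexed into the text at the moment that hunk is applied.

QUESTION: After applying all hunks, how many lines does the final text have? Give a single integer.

Answer: 12

Derivation:
Hunk 1: at line 1 remove [uffi,wva] add [nqk,smx,jiriw] -> 12 lines: oikfx ppyfc nqk smx jiriw mjmp gms gynm wdg cooe ubom vamx
Hunk 2: at line 1 remove [nqk] add [xgb,hcmsq,zblw] -> 14 lines: oikfx ppyfc xgb hcmsq zblw smx jiriw mjmp gms gynm wdg cooe ubom vamx
Hunk 3: at line 8 remove [gynm,wdg,cooe] add [rstp,lkc,dvmf] -> 14 lines: oikfx ppyfc xgb hcmsq zblw smx jiriw mjmp gms rstp lkc dvmf ubom vamx
Hunk 4: at line 6 remove [jiriw,mjmp,gms] add [kfxhu,izcs] -> 13 lines: oikfx ppyfc xgb hcmsq zblw smx kfxhu izcs rstp lkc dvmf ubom vamx
Hunk 5: at line 6 remove [kfxhu,izcs,rstp] add [cit,grs] -> 12 lines: oikfx ppyfc xgb hcmsq zblw smx cit grs lkc dvmf ubom vamx
Hunk 6: at line 5 remove [cit,grs,lkc] add [cyhll,hbd,bgrn] -> 12 lines: oikfx ppyfc xgb hcmsq zblw smx cyhll hbd bgrn dvmf ubom vamx
Final line count: 12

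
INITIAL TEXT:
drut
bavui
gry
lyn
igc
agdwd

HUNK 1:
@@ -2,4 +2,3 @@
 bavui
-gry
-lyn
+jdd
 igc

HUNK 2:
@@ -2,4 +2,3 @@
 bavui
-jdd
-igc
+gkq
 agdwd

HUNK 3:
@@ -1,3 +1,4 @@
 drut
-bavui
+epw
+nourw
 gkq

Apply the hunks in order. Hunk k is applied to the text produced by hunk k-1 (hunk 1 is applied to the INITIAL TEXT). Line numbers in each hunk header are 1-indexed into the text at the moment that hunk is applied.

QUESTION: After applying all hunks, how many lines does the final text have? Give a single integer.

Answer: 5

Derivation:
Hunk 1: at line 2 remove [gry,lyn] add [jdd] -> 5 lines: drut bavui jdd igc agdwd
Hunk 2: at line 2 remove [jdd,igc] add [gkq] -> 4 lines: drut bavui gkq agdwd
Hunk 3: at line 1 remove [bavui] add [epw,nourw] -> 5 lines: drut epw nourw gkq agdwd
Final line count: 5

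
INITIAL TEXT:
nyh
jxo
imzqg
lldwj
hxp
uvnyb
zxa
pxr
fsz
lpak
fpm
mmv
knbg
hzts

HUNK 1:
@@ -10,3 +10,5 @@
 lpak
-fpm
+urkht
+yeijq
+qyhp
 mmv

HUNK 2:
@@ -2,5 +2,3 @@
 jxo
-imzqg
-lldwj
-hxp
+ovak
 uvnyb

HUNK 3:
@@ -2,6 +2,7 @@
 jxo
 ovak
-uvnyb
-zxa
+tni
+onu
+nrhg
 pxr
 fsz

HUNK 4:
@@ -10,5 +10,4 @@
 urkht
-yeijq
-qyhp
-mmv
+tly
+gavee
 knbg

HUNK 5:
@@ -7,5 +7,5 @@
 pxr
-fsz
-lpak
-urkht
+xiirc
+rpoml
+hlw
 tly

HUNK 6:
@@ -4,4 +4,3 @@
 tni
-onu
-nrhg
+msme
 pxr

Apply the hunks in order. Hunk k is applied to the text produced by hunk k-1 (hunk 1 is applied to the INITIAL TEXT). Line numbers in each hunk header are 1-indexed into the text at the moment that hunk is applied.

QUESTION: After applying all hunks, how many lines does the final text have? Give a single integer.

Answer: 13

Derivation:
Hunk 1: at line 10 remove [fpm] add [urkht,yeijq,qyhp] -> 16 lines: nyh jxo imzqg lldwj hxp uvnyb zxa pxr fsz lpak urkht yeijq qyhp mmv knbg hzts
Hunk 2: at line 2 remove [imzqg,lldwj,hxp] add [ovak] -> 14 lines: nyh jxo ovak uvnyb zxa pxr fsz lpak urkht yeijq qyhp mmv knbg hzts
Hunk 3: at line 2 remove [uvnyb,zxa] add [tni,onu,nrhg] -> 15 lines: nyh jxo ovak tni onu nrhg pxr fsz lpak urkht yeijq qyhp mmv knbg hzts
Hunk 4: at line 10 remove [yeijq,qyhp,mmv] add [tly,gavee] -> 14 lines: nyh jxo ovak tni onu nrhg pxr fsz lpak urkht tly gavee knbg hzts
Hunk 5: at line 7 remove [fsz,lpak,urkht] add [xiirc,rpoml,hlw] -> 14 lines: nyh jxo ovak tni onu nrhg pxr xiirc rpoml hlw tly gavee knbg hzts
Hunk 6: at line 4 remove [onu,nrhg] add [msme] -> 13 lines: nyh jxo ovak tni msme pxr xiirc rpoml hlw tly gavee knbg hzts
Final line count: 13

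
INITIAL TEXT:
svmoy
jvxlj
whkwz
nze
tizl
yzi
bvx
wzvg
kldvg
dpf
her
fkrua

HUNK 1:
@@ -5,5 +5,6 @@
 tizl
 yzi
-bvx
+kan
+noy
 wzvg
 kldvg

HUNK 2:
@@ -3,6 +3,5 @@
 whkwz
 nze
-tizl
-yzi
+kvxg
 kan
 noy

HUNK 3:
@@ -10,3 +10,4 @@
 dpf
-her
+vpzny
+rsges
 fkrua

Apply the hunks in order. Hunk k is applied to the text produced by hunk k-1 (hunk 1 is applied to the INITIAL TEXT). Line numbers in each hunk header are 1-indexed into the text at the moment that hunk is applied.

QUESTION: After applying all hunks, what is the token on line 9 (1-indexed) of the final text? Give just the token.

Answer: kldvg

Derivation:
Hunk 1: at line 5 remove [bvx] add [kan,noy] -> 13 lines: svmoy jvxlj whkwz nze tizl yzi kan noy wzvg kldvg dpf her fkrua
Hunk 2: at line 3 remove [tizl,yzi] add [kvxg] -> 12 lines: svmoy jvxlj whkwz nze kvxg kan noy wzvg kldvg dpf her fkrua
Hunk 3: at line 10 remove [her] add [vpzny,rsges] -> 13 lines: svmoy jvxlj whkwz nze kvxg kan noy wzvg kldvg dpf vpzny rsges fkrua
Final line 9: kldvg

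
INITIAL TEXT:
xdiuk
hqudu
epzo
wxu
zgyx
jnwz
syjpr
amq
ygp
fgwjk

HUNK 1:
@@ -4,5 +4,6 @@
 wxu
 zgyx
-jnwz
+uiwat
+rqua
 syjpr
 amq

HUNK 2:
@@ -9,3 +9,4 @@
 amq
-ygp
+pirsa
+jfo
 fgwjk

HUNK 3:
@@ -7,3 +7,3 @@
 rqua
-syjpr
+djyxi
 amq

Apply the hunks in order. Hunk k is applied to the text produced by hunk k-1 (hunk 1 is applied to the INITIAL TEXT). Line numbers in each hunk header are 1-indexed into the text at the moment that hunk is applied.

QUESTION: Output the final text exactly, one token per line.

Answer: xdiuk
hqudu
epzo
wxu
zgyx
uiwat
rqua
djyxi
amq
pirsa
jfo
fgwjk

Derivation:
Hunk 1: at line 4 remove [jnwz] add [uiwat,rqua] -> 11 lines: xdiuk hqudu epzo wxu zgyx uiwat rqua syjpr amq ygp fgwjk
Hunk 2: at line 9 remove [ygp] add [pirsa,jfo] -> 12 lines: xdiuk hqudu epzo wxu zgyx uiwat rqua syjpr amq pirsa jfo fgwjk
Hunk 3: at line 7 remove [syjpr] add [djyxi] -> 12 lines: xdiuk hqudu epzo wxu zgyx uiwat rqua djyxi amq pirsa jfo fgwjk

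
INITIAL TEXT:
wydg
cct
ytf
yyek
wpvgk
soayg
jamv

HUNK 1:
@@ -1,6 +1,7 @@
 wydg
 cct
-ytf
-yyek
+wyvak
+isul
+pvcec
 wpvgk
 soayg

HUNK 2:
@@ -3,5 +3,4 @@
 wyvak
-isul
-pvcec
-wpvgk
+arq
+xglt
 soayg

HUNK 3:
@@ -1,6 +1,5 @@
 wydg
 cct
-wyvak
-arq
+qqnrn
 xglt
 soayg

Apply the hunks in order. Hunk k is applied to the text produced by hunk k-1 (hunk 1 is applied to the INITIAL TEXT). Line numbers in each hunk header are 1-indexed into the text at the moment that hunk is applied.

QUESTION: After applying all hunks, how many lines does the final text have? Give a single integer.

Hunk 1: at line 1 remove [ytf,yyek] add [wyvak,isul,pvcec] -> 8 lines: wydg cct wyvak isul pvcec wpvgk soayg jamv
Hunk 2: at line 3 remove [isul,pvcec,wpvgk] add [arq,xglt] -> 7 lines: wydg cct wyvak arq xglt soayg jamv
Hunk 3: at line 1 remove [wyvak,arq] add [qqnrn] -> 6 lines: wydg cct qqnrn xglt soayg jamv
Final line count: 6

Answer: 6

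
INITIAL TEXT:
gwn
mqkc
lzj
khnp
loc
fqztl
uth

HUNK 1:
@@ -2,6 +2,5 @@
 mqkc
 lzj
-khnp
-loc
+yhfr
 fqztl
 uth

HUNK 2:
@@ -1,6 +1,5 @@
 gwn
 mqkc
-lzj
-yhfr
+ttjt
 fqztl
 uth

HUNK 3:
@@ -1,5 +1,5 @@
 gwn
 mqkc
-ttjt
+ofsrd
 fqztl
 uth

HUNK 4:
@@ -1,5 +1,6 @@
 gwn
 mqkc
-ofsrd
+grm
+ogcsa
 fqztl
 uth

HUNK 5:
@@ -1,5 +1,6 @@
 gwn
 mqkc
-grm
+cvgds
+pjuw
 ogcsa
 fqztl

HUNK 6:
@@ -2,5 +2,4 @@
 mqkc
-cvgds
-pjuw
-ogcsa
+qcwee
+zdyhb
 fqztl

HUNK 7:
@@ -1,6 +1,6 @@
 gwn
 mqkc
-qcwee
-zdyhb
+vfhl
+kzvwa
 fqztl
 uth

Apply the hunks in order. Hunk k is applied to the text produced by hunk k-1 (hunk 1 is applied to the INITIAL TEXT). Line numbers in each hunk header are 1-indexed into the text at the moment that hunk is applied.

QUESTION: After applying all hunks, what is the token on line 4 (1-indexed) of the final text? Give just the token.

Answer: kzvwa

Derivation:
Hunk 1: at line 2 remove [khnp,loc] add [yhfr] -> 6 lines: gwn mqkc lzj yhfr fqztl uth
Hunk 2: at line 1 remove [lzj,yhfr] add [ttjt] -> 5 lines: gwn mqkc ttjt fqztl uth
Hunk 3: at line 1 remove [ttjt] add [ofsrd] -> 5 lines: gwn mqkc ofsrd fqztl uth
Hunk 4: at line 1 remove [ofsrd] add [grm,ogcsa] -> 6 lines: gwn mqkc grm ogcsa fqztl uth
Hunk 5: at line 1 remove [grm] add [cvgds,pjuw] -> 7 lines: gwn mqkc cvgds pjuw ogcsa fqztl uth
Hunk 6: at line 2 remove [cvgds,pjuw,ogcsa] add [qcwee,zdyhb] -> 6 lines: gwn mqkc qcwee zdyhb fqztl uth
Hunk 7: at line 1 remove [qcwee,zdyhb] add [vfhl,kzvwa] -> 6 lines: gwn mqkc vfhl kzvwa fqztl uth
Final line 4: kzvwa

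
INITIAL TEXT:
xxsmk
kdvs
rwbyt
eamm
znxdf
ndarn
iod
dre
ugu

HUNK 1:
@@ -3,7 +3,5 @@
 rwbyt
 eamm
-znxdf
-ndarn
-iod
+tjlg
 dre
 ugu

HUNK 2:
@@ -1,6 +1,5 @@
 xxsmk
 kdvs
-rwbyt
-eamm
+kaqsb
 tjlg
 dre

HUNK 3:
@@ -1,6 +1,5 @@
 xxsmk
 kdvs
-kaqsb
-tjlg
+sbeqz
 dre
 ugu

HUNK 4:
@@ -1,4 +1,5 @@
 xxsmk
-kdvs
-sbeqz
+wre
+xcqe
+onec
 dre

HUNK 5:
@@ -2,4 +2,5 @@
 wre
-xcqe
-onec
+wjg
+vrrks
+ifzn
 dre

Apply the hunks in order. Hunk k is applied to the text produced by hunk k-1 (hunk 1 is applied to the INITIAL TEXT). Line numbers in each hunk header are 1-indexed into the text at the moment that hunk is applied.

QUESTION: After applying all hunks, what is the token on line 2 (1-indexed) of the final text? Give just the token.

Hunk 1: at line 3 remove [znxdf,ndarn,iod] add [tjlg] -> 7 lines: xxsmk kdvs rwbyt eamm tjlg dre ugu
Hunk 2: at line 1 remove [rwbyt,eamm] add [kaqsb] -> 6 lines: xxsmk kdvs kaqsb tjlg dre ugu
Hunk 3: at line 1 remove [kaqsb,tjlg] add [sbeqz] -> 5 lines: xxsmk kdvs sbeqz dre ugu
Hunk 4: at line 1 remove [kdvs,sbeqz] add [wre,xcqe,onec] -> 6 lines: xxsmk wre xcqe onec dre ugu
Hunk 5: at line 2 remove [xcqe,onec] add [wjg,vrrks,ifzn] -> 7 lines: xxsmk wre wjg vrrks ifzn dre ugu
Final line 2: wre

Answer: wre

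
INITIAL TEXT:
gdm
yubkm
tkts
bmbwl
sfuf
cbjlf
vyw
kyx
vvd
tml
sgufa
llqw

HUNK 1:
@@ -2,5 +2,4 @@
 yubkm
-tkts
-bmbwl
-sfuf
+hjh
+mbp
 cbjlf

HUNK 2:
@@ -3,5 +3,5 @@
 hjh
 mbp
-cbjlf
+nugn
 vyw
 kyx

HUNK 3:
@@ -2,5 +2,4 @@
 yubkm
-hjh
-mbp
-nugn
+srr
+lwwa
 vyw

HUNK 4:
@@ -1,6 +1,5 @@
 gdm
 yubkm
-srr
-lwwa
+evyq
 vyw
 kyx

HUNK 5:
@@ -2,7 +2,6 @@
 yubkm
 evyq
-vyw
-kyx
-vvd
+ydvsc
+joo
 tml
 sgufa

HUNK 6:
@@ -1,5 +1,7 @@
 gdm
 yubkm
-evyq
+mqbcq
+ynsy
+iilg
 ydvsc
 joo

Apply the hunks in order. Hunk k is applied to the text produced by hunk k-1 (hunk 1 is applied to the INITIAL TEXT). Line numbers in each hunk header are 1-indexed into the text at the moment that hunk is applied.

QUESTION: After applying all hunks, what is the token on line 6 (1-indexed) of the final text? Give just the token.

Hunk 1: at line 2 remove [tkts,bmbwl,sfuf] add [hjh,mbp] -> 11 lines: gdm yubkm hjh mbp cbjlf vyw kyx vvd tml sgufa llqw
Hunk 2: at line 3 remove [cbjlf] add [nugn] -> 11 lines: gdm yubkm hjh mbp nugn vyw kyx vvd tml sgufa llqw
Hunk 3: at line 2 remove [hjh,mbp,nugn] add [srr,lwwa] -> 10 lines: gdm yubkm srr lwwa vyw kyx vvd tml sgufa llqw
Hunk 4: at line 1 remove [srr,lwwa] add [evyq] -> 9 lines: gdm yubkm evyq vyw kyx vvd tml sgufa llqw
Hunk 5: at line 2 remove [vyw,kyx,vvd] add [ydvsc,joo] -> 8 lines: gdm yubkm evyq ydvsc joo tml sgufa llqw
Hunk 6: at line 1 remove [evyq] add [mqbcq,ynsy,iilg] -> 10 lines: gdm yubkm mqbcq ynsy iilg ydvsc joo tml sgufa llqw
Final line 6: ydvsc

Answer: ydvsc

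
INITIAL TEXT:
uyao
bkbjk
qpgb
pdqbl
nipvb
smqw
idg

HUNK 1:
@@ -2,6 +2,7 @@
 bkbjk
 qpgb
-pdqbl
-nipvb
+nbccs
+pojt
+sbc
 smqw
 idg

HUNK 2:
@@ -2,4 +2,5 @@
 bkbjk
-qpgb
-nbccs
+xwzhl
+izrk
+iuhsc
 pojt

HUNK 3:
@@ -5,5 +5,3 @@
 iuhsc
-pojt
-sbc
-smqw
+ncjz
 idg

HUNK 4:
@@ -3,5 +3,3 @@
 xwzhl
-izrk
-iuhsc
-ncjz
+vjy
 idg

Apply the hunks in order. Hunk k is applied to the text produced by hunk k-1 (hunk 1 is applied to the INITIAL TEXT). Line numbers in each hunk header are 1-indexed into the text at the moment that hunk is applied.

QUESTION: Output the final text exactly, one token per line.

Hunk 1: at line 2 remove [pdqbl,nipvb] add [nbccs,pojt,sbc] -> 8 lines: uyao bkbjk qpgb nbccs pojt sbc smqw idg
Hunk 2: at line 2 remove [qpgb,nbccs] add [xwzhl,izrk,iuhsc] -> 9 lines: uyao bkbjk xwzhl izrk iuhsc pojt sbc smqw idg
Hunk 3: at line 5 remove [pojt,sbc,smqw] add [ncjz] -> 7 lines: uyao bkbjk xwzhl izrk iuhsc ncjz idg
Hunk 4: at line 3 remove [izrk,iuhsc,ncjz] add [vjy] -> 5 lines: uyao bkbjk xwzhl vjy idg

Answer: uyao
bkbjk
xwzhl
vjy
idg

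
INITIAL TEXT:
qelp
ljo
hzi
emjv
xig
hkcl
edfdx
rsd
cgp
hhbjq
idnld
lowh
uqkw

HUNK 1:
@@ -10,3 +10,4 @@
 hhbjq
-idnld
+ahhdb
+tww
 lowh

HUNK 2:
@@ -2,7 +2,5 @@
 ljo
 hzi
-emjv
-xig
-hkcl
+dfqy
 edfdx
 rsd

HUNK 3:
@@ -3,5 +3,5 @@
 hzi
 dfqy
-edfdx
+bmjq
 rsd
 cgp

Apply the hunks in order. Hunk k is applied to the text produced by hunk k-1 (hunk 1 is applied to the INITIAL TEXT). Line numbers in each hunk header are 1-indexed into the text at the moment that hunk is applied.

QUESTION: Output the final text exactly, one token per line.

Answer: qelp
ljo
hzi
dfqy
bmjq
rsd
cgp
hhbjq
ahhdb
tww
lowh
uqkw

Derivation:
Hunk 1: at line 10 remove [idnld] add [ahhdb,tww] -> 14 lines: qelp ljo hzi emjv xig hkcl edfdx rsd cgp hhbjq ahhdb tww lowh uqkw
Hunk 2: at line 2 remove [emjv,xig,hkcl] add [dfqy] -> 12 lines: qelp ljo hzi dfqy edfdx rsd cgp hhbjq ahhdb tww lowh uqkw
Hunk 3: at line 3 remove [edfdx] add [bmjq] -> 12 lines: qelp ljo hzi dfqy bmjq rsd cgp hhbjq ahhdb tww lowh uqkw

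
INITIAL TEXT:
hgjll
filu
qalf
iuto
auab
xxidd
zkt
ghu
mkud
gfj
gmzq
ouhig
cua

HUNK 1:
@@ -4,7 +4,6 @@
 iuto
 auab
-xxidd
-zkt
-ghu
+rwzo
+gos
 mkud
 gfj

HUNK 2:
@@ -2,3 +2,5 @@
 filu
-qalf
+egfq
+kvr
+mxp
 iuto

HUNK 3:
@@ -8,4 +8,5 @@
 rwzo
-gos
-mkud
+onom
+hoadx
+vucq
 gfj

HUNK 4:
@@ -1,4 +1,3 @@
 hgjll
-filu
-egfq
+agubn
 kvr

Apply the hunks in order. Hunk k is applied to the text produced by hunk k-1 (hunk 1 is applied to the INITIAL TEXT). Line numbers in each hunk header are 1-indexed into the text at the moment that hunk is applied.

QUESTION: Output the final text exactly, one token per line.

Answer: hgjll
agubn
kvr
mxp
iuto
auab
rwzo
onom
hoadx
vucq
gfj
gmzq
ouhig
cua

Derivation:
Hunk 1: at line 4 remove [xxidd,zkt,ghu] add [rwzo,gos] -> 12 lines: hgjll filu qalf iuto auab rwzo gos mkud gfj gmzq ouhig cua
Hunk 2: at line 2 remove [qalf] add [egfq,kvr,mxp] -> 14 lines: hgjll filu egfq kvr mxp iuto auab rwzo gos mkud gfj gmzq ouhig cua
Hunk 3: at line 8 remove [gos,mkud] add [onom,hoadx,vucq] -> 15 lines: hgjll filu egfq kvr mxp iuto auab rwzo onom hoadx vucq gfj gmzq ouhig cua
Hunk 4: at line 1 remove [filu,egfq] add [agubn] -> 14 lines: hgjll agubn kvr mxp iuto auab rwzo onom hoadx vucq gfj gmzq ouhig cua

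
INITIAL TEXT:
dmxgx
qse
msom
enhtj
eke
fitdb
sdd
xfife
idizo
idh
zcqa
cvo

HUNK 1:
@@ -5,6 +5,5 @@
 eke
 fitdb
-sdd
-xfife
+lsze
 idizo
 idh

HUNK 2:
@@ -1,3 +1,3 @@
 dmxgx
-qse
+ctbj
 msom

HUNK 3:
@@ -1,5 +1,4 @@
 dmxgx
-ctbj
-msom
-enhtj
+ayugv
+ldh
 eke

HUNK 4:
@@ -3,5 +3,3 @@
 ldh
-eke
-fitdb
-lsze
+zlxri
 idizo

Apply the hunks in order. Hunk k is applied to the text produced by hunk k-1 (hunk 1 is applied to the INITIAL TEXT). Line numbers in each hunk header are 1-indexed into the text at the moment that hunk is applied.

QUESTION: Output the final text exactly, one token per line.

Answer: dmxgx
ayugv
ldh
zlxri
idizo
idh
zcqa
cvo

Derivation:
Hunk 1: at line 5 remove [sdd,xfife] add [lsze] -> 11 lines: dmxgx qse msom enhtj eke fitdb lsze idizo idh zcqa cvo
Hunk 2: at line 1 remove [qse] add [ctbj] -> 11 lines: dmxgx ctbj msom enhtj eke fitdb lsze idizo idh zcqa cvo
Hunk 3: at line 1 remove [ctbj,msom,enhtj] add [ayugv,ldh] -> 10 lines: dmxgx ayugv ldh eke fitdb lsze idizo idh zcqa cvo
Hunk 4: at line 3 remove [eke,fitdb,lsze] add [zlxri] -> 8 lines: dmxgx ayugv ldh zlxri idizo idh zcqa cvo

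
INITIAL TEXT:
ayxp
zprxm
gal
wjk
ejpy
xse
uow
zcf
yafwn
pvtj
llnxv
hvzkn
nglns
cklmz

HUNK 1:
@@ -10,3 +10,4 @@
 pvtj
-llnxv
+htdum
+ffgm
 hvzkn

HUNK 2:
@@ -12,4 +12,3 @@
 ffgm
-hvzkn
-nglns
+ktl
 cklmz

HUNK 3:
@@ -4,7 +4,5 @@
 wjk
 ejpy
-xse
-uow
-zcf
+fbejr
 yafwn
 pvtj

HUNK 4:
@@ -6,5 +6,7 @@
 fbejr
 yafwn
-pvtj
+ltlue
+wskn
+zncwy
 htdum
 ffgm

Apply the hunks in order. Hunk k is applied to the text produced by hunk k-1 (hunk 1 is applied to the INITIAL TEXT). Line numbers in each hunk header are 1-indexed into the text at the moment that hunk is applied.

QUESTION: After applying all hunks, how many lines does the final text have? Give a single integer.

Hunk 1: at line 10 remove [llnxv] add [htdum,ffgm] -> 15 lines: ayxp zprxm gal wjk ejpy xse uow zcf yafwn pvtj htdum ffgm hvzkn nglns cklmz
Hunk 2: at line 12 remove [hvzkn,nglns] add [ktl] -> 14 lines: ayxp zprxm gal wjk ejpy xse uow zcf yafwn pvtj htdum ffgm ktl cklmz
Hunk 3: at line 4 remove [xse,uow,zcf] add [fbejr] -> 12 lines: ayxp zprxm gal wjk ejpy fbejr yafwn pvtj htdum ffgm ktl cklmz
Hunk 4: at line 6 remove [pvtj] add [ltlue,wskn,zncwy] -> 14 lines: ayxp zprxm gal wjk ejpy fbejr yafwn ltlue wskn zncwy htdum ffgm ktl cklmz
Final line count: 14

Answer: 14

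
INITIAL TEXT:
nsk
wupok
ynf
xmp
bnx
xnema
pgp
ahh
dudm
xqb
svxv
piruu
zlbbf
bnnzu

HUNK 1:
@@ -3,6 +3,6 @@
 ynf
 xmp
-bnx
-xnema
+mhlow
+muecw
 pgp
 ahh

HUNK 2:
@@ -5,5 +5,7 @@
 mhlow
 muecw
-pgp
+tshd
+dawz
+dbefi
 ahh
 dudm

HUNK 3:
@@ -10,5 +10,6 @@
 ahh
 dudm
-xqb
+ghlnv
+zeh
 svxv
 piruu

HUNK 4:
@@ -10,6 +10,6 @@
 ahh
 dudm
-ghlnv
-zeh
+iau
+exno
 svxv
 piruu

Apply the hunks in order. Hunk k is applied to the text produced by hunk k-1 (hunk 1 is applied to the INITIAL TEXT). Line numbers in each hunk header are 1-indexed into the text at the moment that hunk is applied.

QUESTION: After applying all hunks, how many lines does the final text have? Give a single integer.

Answer: 17

Derivation:
Hunk 1: at line 3 remove [bnx,xnema] add [mhlow,muecw] -> 14 lines: nsk wupok ynf xmp mhlow muecw pgp ahh dudm xqb svxv piruu zlbbf bnnzu
Hunk 2: at line 5 remove [pgp] add [tshd,dawz,dbefi] -> 16 lines: nsk wupok ynf xmp mhlow muecw tshd dawz dbefi ahh dudm xqb svxv piruu zlbbf bnnzu
Hunk 3: at line 10 remove [xqb] add [ghlnv,zeh] -> 17 lines: nsk wupok ynf xmp mhlow muecw tshd dawz dbefi ahh dudm ghlnv zeh svxv piruu zlbbf bnnzu
Hunk 4: at line 10 remove [ghlnv,zeh] add [iau,exno] -> 17 lines: nsk wupok ynf xmp mhlow muecw tshd dawz dbefi ahh dudm iau exno svxv piruu zlbbf bnnzu
Final line count: 17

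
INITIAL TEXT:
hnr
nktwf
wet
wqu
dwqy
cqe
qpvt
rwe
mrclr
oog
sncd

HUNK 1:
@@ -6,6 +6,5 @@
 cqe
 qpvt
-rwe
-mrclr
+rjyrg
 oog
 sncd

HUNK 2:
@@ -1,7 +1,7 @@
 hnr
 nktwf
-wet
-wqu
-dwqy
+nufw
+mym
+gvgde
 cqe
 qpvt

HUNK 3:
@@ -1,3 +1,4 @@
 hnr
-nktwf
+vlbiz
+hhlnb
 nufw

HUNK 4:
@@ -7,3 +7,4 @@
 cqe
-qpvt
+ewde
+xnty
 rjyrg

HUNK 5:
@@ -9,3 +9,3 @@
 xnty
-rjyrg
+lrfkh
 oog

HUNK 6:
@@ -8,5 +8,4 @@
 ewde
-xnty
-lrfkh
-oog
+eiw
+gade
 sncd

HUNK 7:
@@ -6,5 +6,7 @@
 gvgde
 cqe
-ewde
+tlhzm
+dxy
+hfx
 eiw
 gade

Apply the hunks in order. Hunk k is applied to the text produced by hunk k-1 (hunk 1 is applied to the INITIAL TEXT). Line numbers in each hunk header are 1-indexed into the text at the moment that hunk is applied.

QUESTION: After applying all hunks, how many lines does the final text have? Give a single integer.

Hunk 1: at line 6 remove [rwe,mrclr] add [rjyrg] -> 10 lines: hnr nktwf wet wqu dwqy cqe qpvt rjyrg oog sncd
Hunk 2: at line 1 remove [wet,wqu,dwqy] add [nufw,mym,gvgde] -> 10 lines: hnr nktwf nufw mym gvgde cqe qpvt rjyrg oog sncd
Hunk 3: at line 1 remove [nktwf] add [vlbiz,hhlnb] -> 11 lines: hnr vlbiz hhlnb nufw mym gvgde cqe qpvt rjyrg oog sncd
Hunk 4: at line 7 remove [qpvt] add [ewde,xnty] -> 12 lines: hnr vlbiz hhlnb nufw mym gvgde cqe ewde xnty rjyrg oog sncd
Hunk 5: at line 9 remove [rjyrg] add [lrfkh] -> 12 lines: hnr vlbiz hhlnb nufw mym gvgde cqe ewde xnty lrfkh oog sncd
Hunk 6: at line 8 remove [xnty,lrfkh,oog] add [eiw,gade] -> 11 lines: hnr vlbiz hhlnb nufw mym gvgde cqe ewde eiw gade sncd
Hunk 7: at line 6 remove [ewde] add [tlhzm,dxy,hfx] -> 13 lines: hnr vlbiz hhlnb nufw mym gvgde cqe tlhzm dxy hfx eiw gade sncd
Final line count: 13

Answer: 13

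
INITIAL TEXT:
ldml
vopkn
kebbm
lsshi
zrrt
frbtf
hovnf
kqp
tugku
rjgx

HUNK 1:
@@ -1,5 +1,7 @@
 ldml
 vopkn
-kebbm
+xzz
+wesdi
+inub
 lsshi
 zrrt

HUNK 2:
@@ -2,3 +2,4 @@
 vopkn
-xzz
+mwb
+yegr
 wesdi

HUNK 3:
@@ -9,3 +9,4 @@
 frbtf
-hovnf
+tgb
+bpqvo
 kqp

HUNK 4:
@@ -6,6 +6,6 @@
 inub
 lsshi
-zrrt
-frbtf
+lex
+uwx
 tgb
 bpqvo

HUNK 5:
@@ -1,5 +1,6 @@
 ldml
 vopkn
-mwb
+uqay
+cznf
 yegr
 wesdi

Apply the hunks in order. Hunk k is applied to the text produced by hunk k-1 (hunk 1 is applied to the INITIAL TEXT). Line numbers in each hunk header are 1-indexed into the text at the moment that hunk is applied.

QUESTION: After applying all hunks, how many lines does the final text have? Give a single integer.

Answer: 15

Derivation:
Hunk 1: at line 1 remove [kebbm] add [xzz,wesdi,inub] -> 12 lines: ldml vopkn xzz wesdi inub lsshi zrrt frbtf hovnf kqp tugku rjgx
Hunk 2: at line 2 remove [xzz] add [mwb,yegr] -> 13 lines: ldml vopkn mwb yegr wesdi inub lsshi zrrt frbtf hovnf kqp tugku rjgx
Hunk 3: at line 9 remove [hovnf] add [tgb,bpqvo] -> 14 lines: ldml vopkn mwb yegr wesdi inub lsshi zrrt frbtf tgb bpqvo kqp tugku rjgx
Hunk 4: at line 6 remove [zrrt,frbtf] add [lex,uwx] -> 14 lines: ldml vopkn mwb yegr wesdi inub lsshi lex uwx tgb bpqvo kqp tugku rjgx
Hunk 5: at line 1 remove [mwb] add [uqay,cznf] -> 15 lines: ldml vopkn uqay cznf yegr wesdi inub lsshi lex uwx tgb bpqvo kqp tugku rjgx
Final line count: 15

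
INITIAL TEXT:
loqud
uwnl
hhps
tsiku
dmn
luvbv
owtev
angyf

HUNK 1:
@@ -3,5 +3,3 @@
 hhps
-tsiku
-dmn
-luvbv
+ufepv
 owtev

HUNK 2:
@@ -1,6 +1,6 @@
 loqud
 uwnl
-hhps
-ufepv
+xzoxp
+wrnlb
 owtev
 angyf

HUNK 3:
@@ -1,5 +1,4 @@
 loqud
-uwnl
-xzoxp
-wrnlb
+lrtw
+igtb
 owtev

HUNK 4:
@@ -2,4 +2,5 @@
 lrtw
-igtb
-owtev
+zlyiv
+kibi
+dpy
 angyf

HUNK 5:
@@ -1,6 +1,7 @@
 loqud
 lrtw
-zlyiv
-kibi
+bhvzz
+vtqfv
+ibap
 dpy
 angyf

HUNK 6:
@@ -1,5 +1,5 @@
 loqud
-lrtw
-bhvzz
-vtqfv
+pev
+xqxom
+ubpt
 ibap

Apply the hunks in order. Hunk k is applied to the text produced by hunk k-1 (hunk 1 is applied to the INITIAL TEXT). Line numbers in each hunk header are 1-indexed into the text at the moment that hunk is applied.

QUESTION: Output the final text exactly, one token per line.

Hunk 1: at line 3 remove [tsiku,dmn,luvbv] add [ufepv] -> 6 lines: loqud uwnl hhps ufepv owtev angyf
Hunk 2: at line 1 remove [hhps,ufepv] add [xzoxp,wrnlb] -> 6 lines: loqud uwnl xzoxp wrnlb owtev angyf
Hunk 3: at line 1 remove [uwnl,xzoxp,wrnlb] add [lrtw,igtb] -> 5 lines: loqud lrtw igtb owtev angyf
Hunk 4: at line 2 remove [igtb,owtev] add [zlyiv,kibi,dpy] -> 6 lines: loqud lrtw zlyiv kibi dpy angyf
Hunk 5: at line 1 remove [zlyiv,kibi] add [bhvzz,vtqfv,ibap] -> 7 lines: loqud lrtw bhvzz vtqfv ibap dpy angyf
Hunk 6: at line 1 remove [lrtw,bhvzz,vtqfv] add [pev,xqxom,ubpt] -> 7 lines: loqud pev xqxom ubpt ibap dpy angyf

Answer: loqud
pev
xqxom
ubpt
ibap
dpy
angyf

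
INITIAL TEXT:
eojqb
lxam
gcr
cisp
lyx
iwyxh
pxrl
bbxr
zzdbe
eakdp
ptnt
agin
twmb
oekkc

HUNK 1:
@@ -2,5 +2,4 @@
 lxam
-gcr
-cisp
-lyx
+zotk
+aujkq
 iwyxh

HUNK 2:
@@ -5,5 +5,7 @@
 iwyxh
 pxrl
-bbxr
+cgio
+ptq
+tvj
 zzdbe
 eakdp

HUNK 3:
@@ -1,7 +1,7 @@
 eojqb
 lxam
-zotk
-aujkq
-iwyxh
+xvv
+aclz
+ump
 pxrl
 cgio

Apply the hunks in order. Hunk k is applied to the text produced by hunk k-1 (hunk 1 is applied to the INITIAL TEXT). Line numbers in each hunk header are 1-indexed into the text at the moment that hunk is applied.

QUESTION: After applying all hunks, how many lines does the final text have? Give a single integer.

Answer: 15

Derivation:
Hunk 1: at line 2 remove [gcr,cisp,lyx] add [zotk,aujkq] -> 13 lines: eojqb lxam zotk aujkq iwyxh pxrl bbxr zzdbe eakdp ptnt agin twmb oekkc
Hunk 2: at line 5 remove [bbxr] add [cgio,ptq,tvj] -> 15 lines: eojqb lxam zotk aujkq iwyxh pxrl cgio ptq tvj zzdbe eakdp ptnt agin twmb oekkc
Hunk 3: at line 1 remove [zotk,aujkq,iwyxh] add [xvv,aclz,ump] -> 15 lines: eojqb lxam xvv aclz ump pxrl cgio ptq tvj zzdbe eakdp ptnt agin twmb oekkc
Final line count: 15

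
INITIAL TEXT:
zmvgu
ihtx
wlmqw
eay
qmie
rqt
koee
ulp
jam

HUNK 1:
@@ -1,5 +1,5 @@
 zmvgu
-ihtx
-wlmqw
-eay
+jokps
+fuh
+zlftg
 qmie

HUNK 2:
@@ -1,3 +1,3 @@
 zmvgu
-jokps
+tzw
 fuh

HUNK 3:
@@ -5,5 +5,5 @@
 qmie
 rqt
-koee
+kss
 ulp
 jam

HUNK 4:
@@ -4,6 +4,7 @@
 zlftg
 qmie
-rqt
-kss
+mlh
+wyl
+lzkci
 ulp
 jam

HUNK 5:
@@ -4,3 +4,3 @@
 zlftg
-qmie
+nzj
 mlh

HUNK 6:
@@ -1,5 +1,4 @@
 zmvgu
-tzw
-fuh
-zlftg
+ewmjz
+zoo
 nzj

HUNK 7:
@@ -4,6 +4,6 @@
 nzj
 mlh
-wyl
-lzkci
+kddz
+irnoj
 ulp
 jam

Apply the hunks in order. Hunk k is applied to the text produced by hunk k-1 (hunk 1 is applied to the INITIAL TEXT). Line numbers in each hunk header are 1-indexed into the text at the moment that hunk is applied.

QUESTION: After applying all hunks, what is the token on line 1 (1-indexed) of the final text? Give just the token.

Hunk 1: at line 1 remove [ihtx,wlmqw,eay] add [jokps,fuh,zlftg] -> 9 lines: zmvgu jokps fuh zlftg qmie rqt koee ulp jam
Hunk 2: at line 1 remove [jokps] add [tzw] -> 9 lines: zmvgu tzw fuh zlftg qmie rqt koee ulp jam
Hunk 3: at line 5 remove [koee] add [kss] -> 9 lines: zmvgu tzw fuh zlftg qmie rqt kss ulp jam
Hunk 4: at line 4 remove [rqt,kss] add [mlh,wyl,lzkci] -> 10 lines: zmvgu tzw fuh zlftg qmie mlh wyl lzkci ulp jam
Hunk 5: at line 4 remove [qmie] add [nzj] -> 10 lines: zmvgu tzw fuh zlftg nzj mlh wyl lzkci ulp jam
Hunk 6: at line 1 remove [tzw,fuh,zlftg] add [ewmjz,zoo] -> 9 lines: zmvgu ewmjz zoo nzj mlh wyl lzkci ulp jam
Hunk 7: at line 4 remove [wyl,lzkci] add [kddz,irnoj] -> 9 lines: zmvgu ewmjz zoo nzj mlh kddz irnoj ulp jam
Final line 1: zmvgu

Answer: zmvgu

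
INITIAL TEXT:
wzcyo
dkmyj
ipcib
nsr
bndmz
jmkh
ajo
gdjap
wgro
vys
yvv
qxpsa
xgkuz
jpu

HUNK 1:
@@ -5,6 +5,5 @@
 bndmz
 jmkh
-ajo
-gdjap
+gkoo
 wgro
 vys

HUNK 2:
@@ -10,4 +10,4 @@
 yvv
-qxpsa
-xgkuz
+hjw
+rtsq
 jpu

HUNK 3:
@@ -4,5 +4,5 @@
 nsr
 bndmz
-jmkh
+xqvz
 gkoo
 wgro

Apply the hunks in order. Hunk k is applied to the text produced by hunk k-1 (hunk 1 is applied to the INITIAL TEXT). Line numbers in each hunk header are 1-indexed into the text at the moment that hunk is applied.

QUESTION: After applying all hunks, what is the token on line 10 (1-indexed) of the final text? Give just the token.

Answer: yvv

Derivation:
Hunk 1: at line 5 remove [ajo,gdjap] add [gkoo] -> 13 lines: wzcyo dkmyj ipcib nsr bndmz jmkh gkoo wgro vys yvv qxpsa xgkuz jpu
Hunk 2: at line 10 remove [qxpsa,xgkuz] add [hjw,rtsq] -> 13 lines: wzcyo dkmyj ipcib nsr bndmz jmkh gkoo wgro vys yvv hjw rtsq jpu
Hunk 3: at line 4 remove [jmkh] add [xqvz] -> 13 lines: wzcyo dkmyj ipcib nsr bndmz xqvz gkoo wgro vys yvv hjw rtsq jpu
Final line 10: yvv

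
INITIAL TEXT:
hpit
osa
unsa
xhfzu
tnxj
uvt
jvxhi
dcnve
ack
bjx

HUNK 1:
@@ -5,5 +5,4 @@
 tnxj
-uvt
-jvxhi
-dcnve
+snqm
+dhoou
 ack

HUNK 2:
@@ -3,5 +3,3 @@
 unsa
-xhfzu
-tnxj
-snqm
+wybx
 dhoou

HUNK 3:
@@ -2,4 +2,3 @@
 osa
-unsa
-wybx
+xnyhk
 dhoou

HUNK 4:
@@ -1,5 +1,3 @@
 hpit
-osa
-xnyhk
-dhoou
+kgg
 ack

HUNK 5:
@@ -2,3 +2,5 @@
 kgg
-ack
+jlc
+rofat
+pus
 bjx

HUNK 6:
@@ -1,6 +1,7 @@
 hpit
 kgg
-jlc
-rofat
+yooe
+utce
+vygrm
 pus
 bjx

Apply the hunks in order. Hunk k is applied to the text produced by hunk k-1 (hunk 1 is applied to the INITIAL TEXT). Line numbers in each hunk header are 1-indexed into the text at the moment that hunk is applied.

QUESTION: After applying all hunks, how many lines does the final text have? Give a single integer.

Answer: 7

Derivation:
Hunk 1: at line 5 remove [uvt,jvxhi,dcnve] add [snqm,dhoou] -> 9 lines: hpit osa unsa xhfzu tnxj snqm dhoou ack bjx
Hunk 2: at line 3 remove [xhfzu,tnxj,snqm] add [wybx] -> 7 lines: hpit osa unsa wybx dhoou ack bjx
Hunk 3: at line 2 remove [unsa,wybx] add [xnyhk] -> 6 lines: hpit osa xnyhk dhoou ack bjx
Hunk 4: at line 1 remove [osa,xnyhk,dhoou] add [kgg] -> 4 lines: hpit kgg ack bjx
Hunk 5: at line 2 remove [ack] add [jlc,rofat,pus] -> 6 lines: hpit kgg jlc rofat pus bjx
Hunk 6: at line 1 remove [jlc,rofat] add [yooe,utce,vygrm] -> 7 lines: hpit kgg yooe utce vygrm pus bjx
Final line count: 7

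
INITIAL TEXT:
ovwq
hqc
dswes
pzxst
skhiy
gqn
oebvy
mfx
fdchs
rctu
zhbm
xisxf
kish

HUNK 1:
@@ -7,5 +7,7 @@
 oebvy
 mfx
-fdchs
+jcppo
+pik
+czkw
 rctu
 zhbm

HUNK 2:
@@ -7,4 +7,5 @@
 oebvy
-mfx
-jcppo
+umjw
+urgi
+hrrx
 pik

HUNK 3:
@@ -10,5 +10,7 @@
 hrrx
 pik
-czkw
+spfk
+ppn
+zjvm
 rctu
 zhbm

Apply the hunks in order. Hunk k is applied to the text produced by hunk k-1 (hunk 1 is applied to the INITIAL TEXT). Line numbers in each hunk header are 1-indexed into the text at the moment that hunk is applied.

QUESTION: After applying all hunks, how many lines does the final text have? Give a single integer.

Hunk 1: at line 7 remove [fdchs] add [jcppo,pik,czkw] -> 15 lines: ovwq hqc dswes pzxst skhiy gqn oebvy mfx jcppo pik czkw rctu zhbm xisxf kish
Hunk 2: at line 7 remove [mfx,jcppo] add [umjw,urgi,hrrx] -> 16 lines: ovwq hqc dswes pzxst skhiy gqn oebvy umjw urgi hrrx pik czkw rctu zhbm xisxf kish
Hunk 3: at line 10 remove [czkw] add [spfk,ppn,zjvm] -> 18 lines: ovwq hqc dswes pzxst skhiy gqn oebvy umjw urgi hrrx pik spfk ppn zjvm rctu zhbm xisxf kish
Final line count: 18

Answer: 18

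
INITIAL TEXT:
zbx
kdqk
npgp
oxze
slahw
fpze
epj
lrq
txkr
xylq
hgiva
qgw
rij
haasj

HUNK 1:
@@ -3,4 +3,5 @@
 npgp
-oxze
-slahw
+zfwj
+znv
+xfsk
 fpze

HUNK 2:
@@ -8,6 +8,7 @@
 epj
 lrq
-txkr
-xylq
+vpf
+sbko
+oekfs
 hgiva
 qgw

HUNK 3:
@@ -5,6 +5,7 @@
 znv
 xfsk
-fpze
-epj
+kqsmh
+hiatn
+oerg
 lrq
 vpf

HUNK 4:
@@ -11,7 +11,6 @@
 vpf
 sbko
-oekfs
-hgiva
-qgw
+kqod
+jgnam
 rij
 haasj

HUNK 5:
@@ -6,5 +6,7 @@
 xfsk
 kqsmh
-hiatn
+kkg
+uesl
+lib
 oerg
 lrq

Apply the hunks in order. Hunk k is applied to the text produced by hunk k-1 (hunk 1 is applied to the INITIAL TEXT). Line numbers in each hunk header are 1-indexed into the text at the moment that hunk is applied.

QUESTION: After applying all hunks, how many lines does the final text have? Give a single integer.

Answer: 18

Derivation:
Hunk 1: at line 3 remove [oxze,slahw] add [zfwj,znv,xfsk] -> 15 lines: zbx kdqk npgp zfwj znv xfsk fpze epj lrq txkr xylq hgiva qgw rij haasj
Hunk 2: at line 8 remove [txkr,xylq] add [vpf,sbko,oekfs] -> 16 lines: zbx kdqk npgp zfwj znv xfsk fpze epj lrq vpf sbko oekfs hgiva qgw rij haasj
Hunk 3: at line 5 remove [fpze,epj] add [kqsmh,hiatn,oerg] -> 17 lines: zbx kdqk npgp zfwj znv xfsk kqsmh hiatn oerg lrq vpf sbko oekfs hgiva qgw rij haasj
Hunk 4: at line 11 remove [oekfs,hgiva,qgw] add [kqod,jgnam] -> 16 lines: zbx kdqk npgp zfwj znv xfsk kqsmh hiatn oerg lrq vpf sbko kqod jgnam rij haasj
Hunk 5: at line 6 remove [hiatn] add [kkg,uesl,lib] -> 18 lines: zbx kdqk npgp zfwj znv xfsk kqsmh kkg uesl lib oerg lrq vpf sbko kqod jgnam rij haasj
Final line count: 18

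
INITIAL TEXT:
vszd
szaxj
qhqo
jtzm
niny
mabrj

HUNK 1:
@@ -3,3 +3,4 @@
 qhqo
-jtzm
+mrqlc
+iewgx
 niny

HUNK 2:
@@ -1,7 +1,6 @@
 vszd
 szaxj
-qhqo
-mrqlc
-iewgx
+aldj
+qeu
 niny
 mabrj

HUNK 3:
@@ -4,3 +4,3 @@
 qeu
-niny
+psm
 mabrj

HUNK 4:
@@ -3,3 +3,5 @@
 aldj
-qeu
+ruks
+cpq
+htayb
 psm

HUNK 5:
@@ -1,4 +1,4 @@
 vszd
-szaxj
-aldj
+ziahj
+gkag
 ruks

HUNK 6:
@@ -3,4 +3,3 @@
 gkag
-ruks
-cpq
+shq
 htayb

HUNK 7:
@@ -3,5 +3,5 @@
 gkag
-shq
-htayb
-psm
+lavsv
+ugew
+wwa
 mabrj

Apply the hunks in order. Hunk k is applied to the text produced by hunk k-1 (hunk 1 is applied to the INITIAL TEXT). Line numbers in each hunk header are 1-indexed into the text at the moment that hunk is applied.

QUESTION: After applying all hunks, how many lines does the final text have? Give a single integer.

Answer: 7

Derivation:
Hunk 1: at line 3 remove [jtzm] add [mrqlc,iewgx] -> 7 lines: vszd szaxj qhqo mrqlc iewgx niny mabrj
Hunk 2: at line 1 remove [qhqo,mrqlc,iewgx] add [aldj,qeu] -> 6 lines: vszd szaxj aldj qeu niny mabrj
Hunk 3: at line 4 remove [niny] add [psm] -> 6 lines: vszd szaxj aldj qeu psm mabrj
Hunk 4: at line 3 remove [qeu] add [ruks,cpq,htayb] -> 8 lines: vszd szaxj aldj ruks cpq htayb psm mabrj
Hunk 5: at line 1 remove [szaxj,aldj] add [ziahj,gkag] -> 8 lines: vszd ziahj gkag ruks cpq htayb psm mabrj
Hunk 6: at line 3 remove [ruks,cpq] add [shq] -> 7 lines: vszd ziahj gkag shq htayb psm mabrj
Hunk 7: at line 3 remove [shq,htayb,psm] add [lavsv,ugew,wwa] -> 7 lines: vszd ziahj gkag lavsv ugew wwa mabrj
Final line count: 7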